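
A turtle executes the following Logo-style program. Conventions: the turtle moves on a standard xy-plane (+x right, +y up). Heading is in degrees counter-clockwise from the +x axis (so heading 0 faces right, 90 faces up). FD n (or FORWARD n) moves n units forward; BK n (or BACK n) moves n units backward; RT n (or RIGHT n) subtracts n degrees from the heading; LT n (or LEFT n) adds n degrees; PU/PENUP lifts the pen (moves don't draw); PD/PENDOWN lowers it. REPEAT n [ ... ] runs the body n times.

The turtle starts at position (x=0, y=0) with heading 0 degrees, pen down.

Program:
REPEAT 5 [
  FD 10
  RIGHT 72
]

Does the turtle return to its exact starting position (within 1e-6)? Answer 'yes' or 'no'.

Executing turtle program step by step:
Start: pos=(0,0), heading=0, pen down
REPEAT 5 [
  -- iteration 1/5 --
  FD 10: (0,0) -> (10,0) [heading=0, draw]
  RT 72: heading 0 -> 288
  -- iteration 2/5 --
  FD 10: (10,0) -> (13.09,-9.511) [heading=288, draw]
  RT 72: heading 288 -> 216
  -- iteration 3/5 --
  FD 10: (13.09,-9.511) -> (5,-15.388) [heading=216, draw]
  RT 72: heading 216 -> 144
  -- iteration 4/5 --
  FD 10: (5,-15.388) -> (-3.09,-9.511) [heading=144, draw]
  RT 72: heading 144 -> 72
  -- iteration 5/5 --
  FD 10: (-3.09,-9.511) -> (0,0) [heading=72, draw]
  RT 72: heading 72 -> 0
]
Final: pos=(0,0), heading=0, 5 segment(s) drawn

Start position: (0, 0)
Final position: (0, 0)
Distance = 0; < 1e-6 -> CLOSED

Answer: yes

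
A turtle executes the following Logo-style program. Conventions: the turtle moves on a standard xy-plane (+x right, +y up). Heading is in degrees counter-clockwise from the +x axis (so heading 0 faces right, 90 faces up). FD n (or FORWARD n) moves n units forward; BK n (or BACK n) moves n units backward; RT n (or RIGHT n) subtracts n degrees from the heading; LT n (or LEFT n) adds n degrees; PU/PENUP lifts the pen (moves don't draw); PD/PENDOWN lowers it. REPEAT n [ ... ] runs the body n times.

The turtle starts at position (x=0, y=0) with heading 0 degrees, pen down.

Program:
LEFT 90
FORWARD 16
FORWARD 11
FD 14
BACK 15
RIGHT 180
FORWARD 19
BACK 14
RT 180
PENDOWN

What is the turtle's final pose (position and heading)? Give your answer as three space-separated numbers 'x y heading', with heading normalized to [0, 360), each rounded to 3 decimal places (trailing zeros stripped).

Executing turtle program step by step:
Start: pos=(0,0), heading=0, pen down
LT 90: heading 0 -> 90
FD 16: (0,0) -> (0,16) [heading=90, draw]
FD 11: (0,16) -> (0,27) [heading=90, draw]
FD 14: (0,27) -> (0,41) [heading=90, draw]
BK 15: (0,41) -> (0,26) [heading=90, draw]
RT 180: heading 90 -> 270
FD 19: (0,26) -> (0,7) [heading=270, draw]
BK 14: (0,7) -> (0,21) [heading=270, draw]
RT 180: heading 270 -> 90
PD: pen down
Final: pos=(0,21), heading=90, 6 segment(s) drawn

Answer: 0 21 90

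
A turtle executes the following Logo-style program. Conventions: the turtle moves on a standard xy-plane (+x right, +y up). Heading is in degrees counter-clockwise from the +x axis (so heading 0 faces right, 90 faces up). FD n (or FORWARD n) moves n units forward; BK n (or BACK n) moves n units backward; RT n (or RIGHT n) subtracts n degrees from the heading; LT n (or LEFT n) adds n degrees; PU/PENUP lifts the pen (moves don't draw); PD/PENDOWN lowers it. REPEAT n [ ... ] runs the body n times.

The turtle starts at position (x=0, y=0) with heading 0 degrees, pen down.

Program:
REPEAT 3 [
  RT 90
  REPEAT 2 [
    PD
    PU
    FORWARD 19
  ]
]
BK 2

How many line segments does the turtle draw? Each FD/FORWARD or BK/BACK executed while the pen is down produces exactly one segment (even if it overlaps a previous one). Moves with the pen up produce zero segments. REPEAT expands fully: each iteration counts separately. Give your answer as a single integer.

Executing turtle program step by step:
Start: pos=(0,0), heading=0, pen down
REPEAT 3 [
  -- iteration 1/3 --
  RT 90: heading 0 -> 270
  REPEAT 2 [
    -- iteration 1/2 --
    PD: pen down
    PU: pen up
    FD 19: (0,0) -> (0,-19) [heading=270, move]
    -- iteration 2/2 --
    PD: pen down
    PU: pen up
    FD 19: (0,-19) -> (0,-38) [heading=270, move]
  ]
  -- iteration 2/3 --
  RT 90: heading 270 -> 180
  REPEAT 2 [
    -- iteration 1/2 --
    PD: pen down
    PU: pen up
    FD 19: (0,-38) -> (-19,-38) [heading=180, move]
    -- iteration 2/2 --
    PD: pen down
    PU: pen up
    FD 19: (-19,-38) -> (-38,-38) [heading=180, move]
  ]
  -- iteration 3/3 --
  RT 90: heading 180 -> 90
  REPEAT 2 [
    -- iteration 1/2 --
    PD: pen down
    PU: pen up
    FD 19: (-38,-38) -> (-38,-19) [heading=90, move]
    -- iteration 2/2 --
    PD: pen down
    PU: pen up
    FD 19: (-38,-19) -> (-38,0) [heading=90, move]
  ]
]
BK 2: (-38,0) -> (-38,-2) [heading=90, move]
Final: pos=(-38,-2), heading=90, 0 segment(s) drawn
Segments drawn: 0

Answer: 0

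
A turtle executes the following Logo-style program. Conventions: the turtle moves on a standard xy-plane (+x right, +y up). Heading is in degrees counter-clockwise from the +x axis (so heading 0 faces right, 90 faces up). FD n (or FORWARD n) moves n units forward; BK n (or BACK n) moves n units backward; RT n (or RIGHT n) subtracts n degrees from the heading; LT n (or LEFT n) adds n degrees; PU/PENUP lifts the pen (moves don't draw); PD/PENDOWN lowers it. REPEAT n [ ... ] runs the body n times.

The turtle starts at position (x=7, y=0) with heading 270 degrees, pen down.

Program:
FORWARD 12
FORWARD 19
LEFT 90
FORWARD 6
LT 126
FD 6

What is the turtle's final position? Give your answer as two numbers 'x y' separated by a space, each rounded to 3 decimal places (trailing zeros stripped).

Answer: 9.473 -26.146

Derivation:
Executing turtle program step by step:
Start: pos=(7,0), heading=270, pen down
FD 12: (7,0) -> (7,-12) [heading=270, draw]
FD 19: (7,-12) -> (7,-31) [heading=270, draw]
LT 90: heading 270 -> 0
FD 6: (7,-31) -> (13,-31) [heading=0, draw]
LT 126: heading 0 -> 126
FD 6: (13,-31) -> (9.473,-26.146) [heading=126, draw]
Final: pos=(9.473,-26.146), heading=126, 4 segment(s) drawn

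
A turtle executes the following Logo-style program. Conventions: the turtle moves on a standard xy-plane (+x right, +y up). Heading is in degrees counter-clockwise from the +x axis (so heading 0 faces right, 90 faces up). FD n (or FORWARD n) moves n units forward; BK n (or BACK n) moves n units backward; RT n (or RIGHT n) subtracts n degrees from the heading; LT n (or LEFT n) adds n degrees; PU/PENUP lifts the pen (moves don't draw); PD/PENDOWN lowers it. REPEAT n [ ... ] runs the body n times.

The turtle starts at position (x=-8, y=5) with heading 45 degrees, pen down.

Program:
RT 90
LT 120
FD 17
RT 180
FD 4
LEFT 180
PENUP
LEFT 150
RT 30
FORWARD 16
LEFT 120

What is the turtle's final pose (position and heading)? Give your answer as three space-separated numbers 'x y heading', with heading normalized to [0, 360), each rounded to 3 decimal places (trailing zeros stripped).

Answer: -20.09 13.416 315

Derivation:
Executing turtle program step by step:
Start: pos=(-8,5), heading=45, pen down
RT 90: heading 45 -> 315
LT 120: heading 315 -> 75
FD 17: (-8,5) -> (-3.6,21.421) [heading=75, draw]
RT 180: heading 75 -> 255
FD 4: (-3.6,21.421) -> (-4.635,17.557) [heading=255, draw]
LT 180: heading 255 -> 75
PU: pen up
LT 150: heading 75 -> 225
RT 30: heading 225 -> 195
FD 16: (-4.635,17.557) -> (-20.09,13.416) [heading=195, move]
LT 120: heading 195 -> 315
Final: pos=(-20.09,13.416), heading=315, 2 segment(s) drawn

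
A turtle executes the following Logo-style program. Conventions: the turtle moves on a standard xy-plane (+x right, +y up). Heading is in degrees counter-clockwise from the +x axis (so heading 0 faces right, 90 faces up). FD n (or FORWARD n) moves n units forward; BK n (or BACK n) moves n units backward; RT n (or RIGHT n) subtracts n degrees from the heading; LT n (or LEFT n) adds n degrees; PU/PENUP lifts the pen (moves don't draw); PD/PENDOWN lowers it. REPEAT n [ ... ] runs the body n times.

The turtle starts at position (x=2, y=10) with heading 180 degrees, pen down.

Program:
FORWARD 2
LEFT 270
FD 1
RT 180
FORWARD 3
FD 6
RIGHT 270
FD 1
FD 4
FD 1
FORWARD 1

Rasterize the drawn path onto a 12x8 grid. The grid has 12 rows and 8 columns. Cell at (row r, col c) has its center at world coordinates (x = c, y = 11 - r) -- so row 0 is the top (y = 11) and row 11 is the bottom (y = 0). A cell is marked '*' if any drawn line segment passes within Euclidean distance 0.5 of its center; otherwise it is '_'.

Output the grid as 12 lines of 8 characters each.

Answer: *_______
***_____
*_______
*_______
*_______
*_______
*_______
*_______
*_______
********
________
________

Derivation:
Segment 0: (2,10) -> (0,10)
Segment 1: (0,10) -> (0,11)
Segment 2: (0,11) -> (-0,8)
Segment 3: (-0,8) -> (-0,2)
Segment 4: (-0,2) -> (1,2)
Segment 5: (1,2) -> (5,2)
Segment 6: (5,2) -> (6,2)
Segment 7: (6,2) -> (7,2)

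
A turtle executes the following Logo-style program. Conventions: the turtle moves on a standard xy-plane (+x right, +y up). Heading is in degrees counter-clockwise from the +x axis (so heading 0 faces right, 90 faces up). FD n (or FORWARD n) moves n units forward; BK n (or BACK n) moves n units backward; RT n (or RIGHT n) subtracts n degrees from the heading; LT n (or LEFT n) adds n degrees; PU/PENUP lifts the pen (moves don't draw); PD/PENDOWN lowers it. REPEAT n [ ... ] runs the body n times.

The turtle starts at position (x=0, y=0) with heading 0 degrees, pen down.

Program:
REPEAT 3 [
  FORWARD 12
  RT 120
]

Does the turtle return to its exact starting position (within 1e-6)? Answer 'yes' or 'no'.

Executing turtle program step by step:
Start: pos=(0,0), heading=0, pen down
REPEAT 3 [
  -- iteration 1/3 --
  FD 12: (0,0) -> (12,0) [heading=0, draw]
  RT 120: heading 0 -> 240
  -- iteration 2/3 --
  FD 12: (12,0) -> (6,-10.392) [heading=240, draw]
  RT 120: heading 240 -> 120
  -- iteration 3/3 --
  FD 12: (6,-10.392) -> (0,0) [heading=120, draw]
  RT 120: heading 120 -> 0
]
Final: pos=(0,0), heading=0, 3 segment(s) drawn

Start position: (0, 0)
Final position: (0, 0)
Distance = 0; < 1e-6 -> CLOSED

Answer: yes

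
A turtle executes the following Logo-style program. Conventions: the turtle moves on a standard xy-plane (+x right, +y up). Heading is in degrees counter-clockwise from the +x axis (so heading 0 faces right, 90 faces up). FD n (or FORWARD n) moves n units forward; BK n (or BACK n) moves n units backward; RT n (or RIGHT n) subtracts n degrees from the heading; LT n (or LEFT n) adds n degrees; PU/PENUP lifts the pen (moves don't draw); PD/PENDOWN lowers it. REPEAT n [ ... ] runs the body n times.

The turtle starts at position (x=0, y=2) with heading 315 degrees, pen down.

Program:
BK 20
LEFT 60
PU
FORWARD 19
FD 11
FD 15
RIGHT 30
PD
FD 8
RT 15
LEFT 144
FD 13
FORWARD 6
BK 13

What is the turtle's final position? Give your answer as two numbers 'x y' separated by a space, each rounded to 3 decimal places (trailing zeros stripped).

Executing turtle program step by step:
Start: pos=(0,2), heading=315, pen down
BK 20: (0,2) -> (-14.142,16.142) [heading=315, draw]
LT 60: heading 315 -> 15
PU: pen up
FD 19: (-14.142,16.142) -> (4.21,21.06) [heading=15, move]
FD 11: (4.21,21.06) -> (14.836,23.907) [heading=15, move]
FD 15: (14.836,23.907) -> (29.325,27.789) [heading=15, move]
RT 30: heading 15 -> 345
PD: pen down
FD 8: (29.325,27.789) -> (37.052,25.718) [heading=345, draw]
RT 15: heading 345 -> 330
LT 144: heading 330 -> 114
FD 13: (37.052,25.718) -> (31.764,37.595) [heading=114, draw]
FD 6: (31.764,37.595) -> (29.324,43.076) [heading=114, draw]
BK 13: (29.324,43.076) -> (34.612,31.2) [heading=114, draw]
Final: pos=(34.612,31.2), heading=114, 5 segment(s) drawn

Answer: 34.612 31.2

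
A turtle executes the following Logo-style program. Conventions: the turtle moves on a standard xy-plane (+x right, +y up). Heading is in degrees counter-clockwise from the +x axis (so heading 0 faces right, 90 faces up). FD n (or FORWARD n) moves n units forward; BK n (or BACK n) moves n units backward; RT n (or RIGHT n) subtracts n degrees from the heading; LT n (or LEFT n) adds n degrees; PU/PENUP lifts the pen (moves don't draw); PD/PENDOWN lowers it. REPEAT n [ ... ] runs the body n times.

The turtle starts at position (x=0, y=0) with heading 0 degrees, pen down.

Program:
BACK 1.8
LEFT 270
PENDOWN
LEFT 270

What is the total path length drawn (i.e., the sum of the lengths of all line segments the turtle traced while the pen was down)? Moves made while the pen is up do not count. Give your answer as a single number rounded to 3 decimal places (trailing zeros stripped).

Answer: 1.8

Derivation:
Executing turtle program step by step:
Start: pos=(0,0), heading=0, pen down
BK 1.8: (0,0) -> (-1.8,0) [heading=0, draw]
LT 270: heading 0 -> 270
PD: pen down
LT 270: heading 270 -> 180
Final: pos=(-1.8,0), heading=180, 1 segment(s) drawn

Segment lengths:
  seg 1: (0,0) -> (-1.8,0), length = 1.8
Total = 1.8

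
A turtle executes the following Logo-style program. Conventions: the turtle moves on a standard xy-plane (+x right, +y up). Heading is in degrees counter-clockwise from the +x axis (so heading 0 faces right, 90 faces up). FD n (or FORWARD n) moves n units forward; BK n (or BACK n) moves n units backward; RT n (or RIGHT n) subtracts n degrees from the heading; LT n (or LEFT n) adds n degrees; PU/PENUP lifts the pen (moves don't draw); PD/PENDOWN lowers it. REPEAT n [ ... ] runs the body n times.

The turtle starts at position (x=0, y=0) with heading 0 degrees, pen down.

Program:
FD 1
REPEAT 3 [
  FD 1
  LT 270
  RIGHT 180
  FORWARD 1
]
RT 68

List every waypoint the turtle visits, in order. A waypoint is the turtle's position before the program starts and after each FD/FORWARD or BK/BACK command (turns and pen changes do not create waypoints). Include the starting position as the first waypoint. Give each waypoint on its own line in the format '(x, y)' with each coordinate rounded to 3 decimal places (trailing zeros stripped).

Executing turtle program step by step:
Start: pos=(0,0), heading=0, pen down
FD 1: (0,0) -> (1,0) [heading=0, draw]
REPEAT 3 [
  -- iteration 1/3 --
  FD 1: (1,0) -> (2,0) [heading=0, draw]
  LT 270: heading 0 -> 270
  RT 180: heading 270 -> 90
  FD 1: (2,0) -> (2,1) [heading=90, draw]
  -- iteration 2/3 --
  FD 1: (2,1) -> (2,2) [heading=90, draw]
  LT 270: heading 90 -> 0
  RT 180: heading 0 -> 180
  FD 1: (2,2) -> (1,2) [heading=180, draw]
  -- iteration 3/3 --
  FD 1: (1,2) -> (0,2) [heading=180, draw]
  LT 270: heading 180 -> 90
  RT 180: heading 90 -> 270
  FD 1: (0,2) -> (0,1) [heading=270, draw]
]
RT 68: heading 270 -> 202
Final: pos=(0,1), heading=202, 7 segment(s) drawn
Waypoints (8 total):
(0, 0)
(1, 0)
(2, 0)
(2, 1)
(2, 2)
(1, 2)
(0, 2)
(0, 1)

Answer: (0, 0)
(1, 0)
(2, 0)
(2, 1)
(2, 2)
(1, 2)
(0, 2)
(0, 1)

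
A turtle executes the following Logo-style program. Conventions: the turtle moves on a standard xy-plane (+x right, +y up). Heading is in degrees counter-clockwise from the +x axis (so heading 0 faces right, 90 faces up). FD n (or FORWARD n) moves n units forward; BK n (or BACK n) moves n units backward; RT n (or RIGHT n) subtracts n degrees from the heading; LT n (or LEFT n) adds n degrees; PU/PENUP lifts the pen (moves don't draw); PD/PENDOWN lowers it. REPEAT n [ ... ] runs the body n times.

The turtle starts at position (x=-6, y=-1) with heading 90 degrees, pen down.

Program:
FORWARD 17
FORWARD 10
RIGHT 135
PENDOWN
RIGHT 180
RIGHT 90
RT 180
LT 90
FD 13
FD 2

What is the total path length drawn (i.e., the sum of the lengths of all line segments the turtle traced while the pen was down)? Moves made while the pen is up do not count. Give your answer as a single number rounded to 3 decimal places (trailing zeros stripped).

Answer: 42

Derivation:
Executing turtle program step by step:
Start: pos=(-6,-1), heading=90, pen down
FD 17: (-6,-1) -> (-6,16) [heading=90, draw]
FD 10: (-6,16) -> (-6,26) [heading=90, draw]
RT 135: heading 90 -> 315
PD: pen down
RT 180: heading 315 -> 135
RT 90: heading 135 -> 45
RT 180: heading 45 -> 225
LT 90: heading 225 -> 315
FD 13: (-6,26) -> (3.192,16.808) [heading=315, draw]
FD 2: (3.192,16.808) -> (4.607,15.393) [heading=315, draw]
Final: pos=(4.607,15.393), heading=315, 4 segment(s) drawn

Segment lengths:
  seg 1: (-6,-1) -> (-6,16), length = 17
  seg 2: (-6,16) -> (-6,26), length = 10
  seg 3: (-6,26) -> (3.192,16.808), length = 13
  seg 4: (3.192,16.808) -> (4.607,15.393), length = 2
Total = 42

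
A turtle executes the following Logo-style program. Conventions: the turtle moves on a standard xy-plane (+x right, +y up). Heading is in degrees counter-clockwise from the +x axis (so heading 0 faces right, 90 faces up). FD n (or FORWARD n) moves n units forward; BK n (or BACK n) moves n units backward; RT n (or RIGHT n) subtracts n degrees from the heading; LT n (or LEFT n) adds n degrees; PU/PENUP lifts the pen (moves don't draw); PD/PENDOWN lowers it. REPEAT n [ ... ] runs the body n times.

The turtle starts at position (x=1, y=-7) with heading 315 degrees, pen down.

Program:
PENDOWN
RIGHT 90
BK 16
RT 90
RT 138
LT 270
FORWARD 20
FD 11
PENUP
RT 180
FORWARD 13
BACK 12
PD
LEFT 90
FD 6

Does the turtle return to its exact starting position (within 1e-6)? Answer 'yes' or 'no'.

Executing turtle program step by step:
Start: pos=(1,-7), heading=315, pen down
PD: pen down
RT 90: heading 315 -> 225
BK 16: (1,-7) -> (12.314,4.314) [heading=225, draw]
RT 90: heading 225 -> 135
RT 138: heading 135 -> 357
LT 270: heading 357 -> 267
FD 20: (12.314,4.314) -> (11.267,-15.659) [heading=267, draw]
FD 11: (11.267,-15.659) -> (10.691,-26.644) [heading=267, draw]
PU: pen up
RT 180: heading 267 -> 87
FD 13: (10.691,-26.644) -> (11.372,-13.662) [heading=87, move]
BK 12: (11.372,-13.662) -> (10.744,-25.645) [heading=87, move]
PD: pen down
LT 90: heading 87 -> 177
FD 6: (10.744,-25.645) -> (4.752,-25.331) [heading=177, draw]
Final: pos=(4.752,-25.331), heading=177, 4 segment(s) drawn

Start position: (1, -7)
Final position: (4.752, -25.331)
Distance = 18.711; >= 1e-6 -> NOT closed

Answer: no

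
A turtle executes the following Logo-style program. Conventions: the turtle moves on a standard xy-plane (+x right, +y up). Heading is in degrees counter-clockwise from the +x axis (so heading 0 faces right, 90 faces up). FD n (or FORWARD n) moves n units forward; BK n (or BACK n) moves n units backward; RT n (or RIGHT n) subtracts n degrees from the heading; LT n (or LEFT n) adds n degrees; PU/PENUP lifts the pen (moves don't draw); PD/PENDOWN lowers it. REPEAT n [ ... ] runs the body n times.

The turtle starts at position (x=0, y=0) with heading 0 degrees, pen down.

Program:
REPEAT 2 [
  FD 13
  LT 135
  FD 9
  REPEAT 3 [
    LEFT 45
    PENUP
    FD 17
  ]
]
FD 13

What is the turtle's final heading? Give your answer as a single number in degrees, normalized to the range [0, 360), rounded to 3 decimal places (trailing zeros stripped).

Executing turtle program step by step:
Start: pos=(0,0), heading=0, pen down
REPEAT 2 [
  -- iteration 1/2 --
  FD 13: (0,0) -> (13,0) [heading=0, draw]
  LT 135: heading 0 -> 135
  FD 9: (13,0) -> (6.636,6.364) [heading=135, draw]
  REPEAT 3 [
    -- iteration 1/3 --
    LT 45: heading 135 -> 180
    PU: pen up
    FD 17: (6.636,6.364) -> (-10.364,6.364) [heading=180, move]
    -- iteration 2/3 --
    LT 45: heading 180 -> 225
    PU: pen up
    FD 17: (-10.364,6.364) -> (-22.385,-5.657) [heading=225, move]
    -- iteration 3/3 --
    LT 45: heading 225 -> 270
    PU: pen up
    FD 17: (-22.385,-5.657) -> (-22.385,-22.657) [heading=270, move]
  ]
  -- iteration 2/2 --
  FD 13: (-22.385,-22.657) -> (-22.385,-35.657) [heading=270, move]
  LT 135: heading 270 -> 45
  FD 9: (-22.385,-35.657) -> (-16.021,-29.293) [heading=45, move]
  REPEAT 3 [
    -- iteration 1/3 --
    LT 45: heading 45 -> 90
    PU: pen up
    FD 17: (-16.021,-29.293) -> (-16.021,-12.293) [heading=90, move]
    -- iteration 2/3 --
    LT 45: heading 90 -> 135
    PU: pen up
    FD 17: (-16.021,-12.293) -> (-28.042,-0.272) [heading=135, move]
    -- iteration 3/3 --
    LT 45: heading 135 -> 180
    PU: pen up
    FD 17: (-28.042,-0.272) -> (-45.042,-0.272) [heading=180, move]
  ]
]
FD 13: (-45.042,-0.272) -> (-58.042,-0.272) [heading=180, move]
Final: pos=(-58.042,-0.272), heading=180, 2 segment(s) drawn

Answer: 180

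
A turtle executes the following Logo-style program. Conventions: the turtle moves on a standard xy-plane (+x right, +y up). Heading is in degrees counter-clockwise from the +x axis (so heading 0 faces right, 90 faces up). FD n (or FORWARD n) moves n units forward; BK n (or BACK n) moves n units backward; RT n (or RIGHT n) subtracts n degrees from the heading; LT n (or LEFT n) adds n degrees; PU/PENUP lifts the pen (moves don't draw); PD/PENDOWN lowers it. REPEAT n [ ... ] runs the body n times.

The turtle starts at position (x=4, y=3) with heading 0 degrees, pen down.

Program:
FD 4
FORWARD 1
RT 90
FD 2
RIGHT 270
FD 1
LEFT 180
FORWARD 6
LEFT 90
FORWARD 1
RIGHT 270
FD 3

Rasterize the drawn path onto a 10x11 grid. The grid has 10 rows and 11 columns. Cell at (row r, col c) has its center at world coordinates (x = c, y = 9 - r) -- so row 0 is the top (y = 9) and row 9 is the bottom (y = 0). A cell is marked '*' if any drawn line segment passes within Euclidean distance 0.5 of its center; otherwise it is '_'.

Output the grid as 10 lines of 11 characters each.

Answer: ___________
___________
___________
___________
___________
___________
____******_
_________*_
____*******
____****___

Derivation:
Segment 0: (4,3) -> (8,3)
Segment 1: (8,3) -> (9,3)
Segment 2: (9,3) -> (9,1)
Segment 3: (9,1) -> (10,1)
Segment 4: (10,1) -> (4,1)
Segment 5: (4,1) -> (4,-0)
Segment 6: (4,-0) -> (7,0)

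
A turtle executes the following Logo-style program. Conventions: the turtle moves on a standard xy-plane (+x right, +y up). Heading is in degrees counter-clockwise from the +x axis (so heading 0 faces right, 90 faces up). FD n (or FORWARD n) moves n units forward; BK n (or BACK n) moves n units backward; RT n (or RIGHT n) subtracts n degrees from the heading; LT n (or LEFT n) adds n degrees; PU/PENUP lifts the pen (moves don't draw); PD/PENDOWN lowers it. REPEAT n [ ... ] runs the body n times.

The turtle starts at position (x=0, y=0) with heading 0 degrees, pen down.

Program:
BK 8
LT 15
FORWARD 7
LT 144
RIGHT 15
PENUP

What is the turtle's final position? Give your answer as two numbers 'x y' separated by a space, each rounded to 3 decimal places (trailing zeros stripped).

Executing turtle program step by step:
Start: pos=(0,0), heading=0, pen down
BK 8: (0,0) -> (-8,0) [heading=0, draw]
LT 15: heading 0 -> 15
FD 7: (-8,0) -> (-1.239,1.812) [heading=15, draw]
LT 144: heading 15 -> 159
RT 15: heading 159 -> 144
PU: pen up
Final: pos=(-1.239,1.812), heading=144, 2 segment(s) drawn

Answer: -1.239 1.812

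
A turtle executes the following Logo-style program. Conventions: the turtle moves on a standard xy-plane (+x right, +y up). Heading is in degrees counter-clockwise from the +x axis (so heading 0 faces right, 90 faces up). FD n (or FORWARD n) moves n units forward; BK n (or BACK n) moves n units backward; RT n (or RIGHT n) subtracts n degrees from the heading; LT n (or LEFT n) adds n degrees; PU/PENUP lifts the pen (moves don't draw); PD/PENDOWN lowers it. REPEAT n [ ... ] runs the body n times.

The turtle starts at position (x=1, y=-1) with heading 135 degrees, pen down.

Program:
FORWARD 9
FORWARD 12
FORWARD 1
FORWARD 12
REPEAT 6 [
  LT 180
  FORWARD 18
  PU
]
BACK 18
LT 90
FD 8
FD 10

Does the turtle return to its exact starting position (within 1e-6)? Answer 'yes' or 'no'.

Executing turtle program step by step:
Start: pos=(1,-1), heading=135, pen down
FD 9: (1,-1) -> (-5.364,5.364) [heading=135, draw]
FD 12: (-5.364,5.364) -> (-13.849,13.849) [heading=135, draw]
FD 1: (-13.849,13.849) -> (-14.556,14.556) [heading=135, draw]
FD 12: (-14.556,14.556) -> (-23.042,23.042) [heading=135, draw]
REPEAT 6 [
  -- iteration 1/6 --
  LT 180: heading 135 -> 315
  FD 18: (-23.042,23.042) -> (-10.314,10.314) [heading=315, draw]
  PU: pen up
  -- iteration 2/6 --
  LT 180: heading 315 -> 135
  FD 18: (-10.314,10.314) -> (-23.042,23.042) [heading=135, move]
  PU: pen up
  -- iteration 3/6 --
  LT 180: heading 135 -> 315
  FD 18: (-23.042,23.042) -> (-10.314,10.314) [heading=315, move]
  PU: pen up
  -- iteration 4/6 --
  LT 180: heading 315 -> 135
  FD 18: (-10.314,10.314) -> (-23.042,23.042) [heading=135, move]
  PU: pen up
  -- iteration 5/6 --
  LT 180: heading 135 -> 315
  FD 18: (-23.042,23.042) -> (-10.314,10.314) [heading=315, move]
  PU: pen up
  -- iteration 6/6 --
  LT 180: heading 315 -> 135
  FD 18: (-10.314,10.314) -> (-23.042,23.042) [heading=135, move]
  PU: pen up
]
BK 18: (-23.042,23.042) -> (-10.314,10.314) [heading=135, move]
LT 90: heading 135 -> 225
FD 8: (-10.314,10.314) -> (-15.971,4.657) [heading=225, move]
FD 10: (-15.971,4.657) -> (-23.042,-2.414) [heading=225, move]
Final: pos=(-23.042,-2.414), heading=225, 5 segment(s) drawn

Start position: (1, -1)
Final position: (-23.042, -2.414)
Distance = 24.083; >= 1e-6 -> NOT closed

Answer: no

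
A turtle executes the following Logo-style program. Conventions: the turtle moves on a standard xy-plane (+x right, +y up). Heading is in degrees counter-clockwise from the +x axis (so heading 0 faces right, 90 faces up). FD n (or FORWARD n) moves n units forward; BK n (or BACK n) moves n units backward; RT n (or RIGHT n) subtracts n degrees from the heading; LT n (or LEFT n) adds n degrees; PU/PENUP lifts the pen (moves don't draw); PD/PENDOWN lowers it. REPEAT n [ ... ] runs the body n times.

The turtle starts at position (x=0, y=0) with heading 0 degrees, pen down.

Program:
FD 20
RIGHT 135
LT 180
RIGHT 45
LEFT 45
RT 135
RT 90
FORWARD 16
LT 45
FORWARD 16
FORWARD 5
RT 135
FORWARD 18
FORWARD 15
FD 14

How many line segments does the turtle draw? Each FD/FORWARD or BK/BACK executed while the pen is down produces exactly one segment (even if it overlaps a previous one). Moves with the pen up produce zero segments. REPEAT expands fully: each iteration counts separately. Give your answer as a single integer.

Answer: 7

Derivation:
Executing turtle program step by step:
Start: pos=(0,0), heading=0, pen down
FD 20: (0,0) -> (20,0) [heading=0, draw]
RT 135: heading 0 -> 225
LT 180: heading 225 -> 45
RT 45: heading 45 -> 0
LT 45: heading 0 -> 45
RT 135: heading 45 -> 270
RT 90: heading 270 -> 180
FD 16: (20,0) -> (4,0) [heading=180, draw]
LT 45: heading 180 -> 225
FD 16: (4,0) -> (-7.314,-11.314) [heading=225, draw]
FD 5: (-7.314,-11.314) -> (-10.849,-14.849) [heading=225, draw]
RT 135: heading 225 -> 90
FD 18: (-10.849,-14.849) -> (-10.849,3.151) [heading=90, draw]
FD 15: (-10.849,3.151) -> (-10.849,18.151) [heading=90, draw]
FD 14: (-10.849,18.151) -> (-10.849,32.151) [heading=90, draw]
Final: pos=(-10.849,32.151), heading=90, 7 segment(s) drawn
Segments drawn: 7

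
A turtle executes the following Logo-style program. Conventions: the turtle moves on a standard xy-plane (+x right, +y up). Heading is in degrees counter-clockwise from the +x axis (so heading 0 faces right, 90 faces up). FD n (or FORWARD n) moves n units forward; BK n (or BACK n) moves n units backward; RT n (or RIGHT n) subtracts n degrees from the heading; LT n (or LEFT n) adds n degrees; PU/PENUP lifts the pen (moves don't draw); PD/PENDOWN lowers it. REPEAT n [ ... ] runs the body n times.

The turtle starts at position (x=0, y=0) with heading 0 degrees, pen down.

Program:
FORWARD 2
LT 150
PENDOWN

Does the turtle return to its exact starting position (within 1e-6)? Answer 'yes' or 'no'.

Executing turtle program step by step:
Start: pos=(0,0), heading=0, pen down
FD 2: (0,0) -> (2,0) [heading=0, draw]
LT 150: heading 0 -> 150
PD: pen down
Final: pos=(2,0), heading=150, 1 segment(s) drawn

Start position: (0, 0)
Final position: (2, 0)
Distance = 2; >= 1e-6 -> NOT closed

Answer: no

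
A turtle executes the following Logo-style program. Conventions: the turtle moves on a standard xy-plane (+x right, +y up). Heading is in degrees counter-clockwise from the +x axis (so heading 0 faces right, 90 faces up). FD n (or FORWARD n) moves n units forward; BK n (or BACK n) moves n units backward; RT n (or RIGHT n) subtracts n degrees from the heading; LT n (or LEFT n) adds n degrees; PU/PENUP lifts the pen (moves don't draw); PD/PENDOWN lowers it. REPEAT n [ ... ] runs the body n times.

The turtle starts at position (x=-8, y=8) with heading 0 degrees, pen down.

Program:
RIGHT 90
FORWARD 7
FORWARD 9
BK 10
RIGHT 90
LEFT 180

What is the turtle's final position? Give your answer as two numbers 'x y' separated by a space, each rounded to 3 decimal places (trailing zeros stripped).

Answer: -8 2

Derivation:
Executing turtle program step by step:
Start: pos=(-8,8), heading=0, pen down
RT 90: heading 0 -> 270
FD 7: (-8,8) -> (-8,1) [heading=270, draw]
FD 9: (-8,1) -> (-8,-8) [heading=270, draw]
BK 10: (-8,-8) -> (-8,2) [heading=270, draw]
RT 90: heading 270 -> 180
LT 180: heading 180 -> 0
Final: pos=(-8,2), heading=0, 3 segment(s) drawn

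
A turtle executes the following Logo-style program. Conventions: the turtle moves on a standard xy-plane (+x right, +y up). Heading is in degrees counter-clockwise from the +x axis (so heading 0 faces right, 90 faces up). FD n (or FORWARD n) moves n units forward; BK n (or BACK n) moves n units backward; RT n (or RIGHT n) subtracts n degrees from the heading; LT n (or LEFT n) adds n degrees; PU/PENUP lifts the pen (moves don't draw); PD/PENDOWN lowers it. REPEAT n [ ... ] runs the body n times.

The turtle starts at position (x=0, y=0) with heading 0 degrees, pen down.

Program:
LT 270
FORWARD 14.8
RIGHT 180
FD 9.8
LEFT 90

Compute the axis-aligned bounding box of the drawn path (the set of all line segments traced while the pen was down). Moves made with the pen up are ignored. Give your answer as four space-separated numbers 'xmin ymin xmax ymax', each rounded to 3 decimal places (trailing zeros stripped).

Executing turtle program step by step:
Start: pos=(0,0), heading=0, pen down
LT 270: heading 0 -> 270
FD 14.8: (0,0) -> (0,-14.8) [heading=270, draw]
RT 180: heading 270 -> 90
FD 9.8: (0,-14.8) -> (0,-5) [heading=90, draw]
LT 90: heading 90 -> 180
Final: pos=(0,-5), heading=180, 2 segment(s) drawn

Segment endpoints: x in {0, 0, 0}, y in {-14.8, -5, 0}
xmin=0, ymin=-14.8, xmax=0, ymax=0

Answer: 0 -14.8 0 0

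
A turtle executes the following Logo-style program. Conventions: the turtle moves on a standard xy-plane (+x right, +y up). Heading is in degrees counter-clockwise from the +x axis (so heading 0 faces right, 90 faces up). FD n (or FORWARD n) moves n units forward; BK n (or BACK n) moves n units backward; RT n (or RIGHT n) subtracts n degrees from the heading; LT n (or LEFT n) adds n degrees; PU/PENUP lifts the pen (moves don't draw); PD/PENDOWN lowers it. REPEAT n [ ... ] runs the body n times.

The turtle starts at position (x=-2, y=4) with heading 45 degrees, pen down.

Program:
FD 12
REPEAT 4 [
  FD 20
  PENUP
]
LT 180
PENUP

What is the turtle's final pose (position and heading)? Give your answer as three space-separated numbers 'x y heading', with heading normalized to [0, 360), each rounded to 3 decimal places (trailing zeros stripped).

Executing turtle program step by step:
Start: pos=(-2,4), heading=45, pen down
FD 12: (-2,4) -> (6.485,12.485) [heading=45, draw]
REPEAT 4 [
  -- iteration 1/4 --
  FD 20: (6.485,12.485) -> (20.627,26.627) [heading=45, draw]
  PU: pen up
  -- iteration 2/4 --
  FD 20: (20.627,26.627) -> (34.77,40.77) [heading=45, move]
  PU: pen up
  -- iteration 3/4 --
  FD 20: (34.77,40.77) -> (48.912,54.912) [heading=45, move]
  PU: pen up
  -- iteration 4/4 --
  FD 20: (48.912,54.912) -> (63.054,69.054) [heading=45, move]
  PU: pen up
]
LT 180: heading 45 -> 225
PU: pen up
Final: pos=(63.054,69.054), heading=225, 2 segment(s) drawn

Answer: 63.054 69.054 225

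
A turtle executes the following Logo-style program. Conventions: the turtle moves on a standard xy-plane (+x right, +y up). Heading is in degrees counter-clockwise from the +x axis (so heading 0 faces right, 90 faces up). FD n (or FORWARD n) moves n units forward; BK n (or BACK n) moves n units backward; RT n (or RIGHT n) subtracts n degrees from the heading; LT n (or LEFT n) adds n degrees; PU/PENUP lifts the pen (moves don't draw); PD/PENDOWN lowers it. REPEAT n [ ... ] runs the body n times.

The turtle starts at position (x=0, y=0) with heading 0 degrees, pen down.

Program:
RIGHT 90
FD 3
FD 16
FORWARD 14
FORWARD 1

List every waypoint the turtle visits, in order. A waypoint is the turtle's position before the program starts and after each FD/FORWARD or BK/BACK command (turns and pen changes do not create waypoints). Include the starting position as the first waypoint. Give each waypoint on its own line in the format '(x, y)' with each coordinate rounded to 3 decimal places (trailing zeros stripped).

Executing turtle program step by step:
Start: pos=(0,0), heading=0, pen down
RT 90: heading 0 -> 270
FD 3: (0,0) -> (0,-3) [heading=270, draw]
FD 16: (0,-3) -> (0,-19) [heading=270, draw]
FD 14: (0,-19) -> (0,-33) [heading=270, draw]
FD 1: (0,-33) -> (0,-34) [heading=270, draw]
Final: pos=(0,-34), heading=270, 4 segment(s) drawn
Waypoints (5 total):
(0, 0)
(0, -3)
(0, -19)
(0, -33)
(0, -34)

Answer: (0, 0)
(0, -3)
(0, -19)
(0, -33)
(0, -34)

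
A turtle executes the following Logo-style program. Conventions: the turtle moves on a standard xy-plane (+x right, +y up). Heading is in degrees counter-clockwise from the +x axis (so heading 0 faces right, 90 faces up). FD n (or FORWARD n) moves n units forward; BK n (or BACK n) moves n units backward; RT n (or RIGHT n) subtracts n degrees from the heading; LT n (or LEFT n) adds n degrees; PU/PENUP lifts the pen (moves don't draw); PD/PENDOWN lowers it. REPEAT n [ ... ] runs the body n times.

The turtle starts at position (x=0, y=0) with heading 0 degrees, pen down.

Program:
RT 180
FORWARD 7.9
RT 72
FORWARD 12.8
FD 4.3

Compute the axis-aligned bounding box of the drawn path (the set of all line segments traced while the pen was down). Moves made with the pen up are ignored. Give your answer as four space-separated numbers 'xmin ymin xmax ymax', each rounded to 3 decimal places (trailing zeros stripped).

Executing turtle program step by step:
Start: pos=(0,0), heading=0, pen down
RT 180: heading 0 -> 180
FD 7.9: (0,0) -> (-7.9,0) [heading=180, draw]
RT 72: heading 180 -> 108
FD 12.8: (-7.9,0) -> (-11.855,12.174) [heading=108, draw]
FD 4.3: (-11.855,12.174) -> (-13.184,16.263) [heading=108, draw]
Final: pos=(-13.184,16.263), heading=108, 3 segment(s) drawn

Segment endpoints: x in {-13.184, -11.855, -7.9, 0}, y in {0, 0, 12.174, 16.263}
xmin=-13.184, ymin=0, xmax=0, ymax=16.263

Answer: -13.184 0 0 16.263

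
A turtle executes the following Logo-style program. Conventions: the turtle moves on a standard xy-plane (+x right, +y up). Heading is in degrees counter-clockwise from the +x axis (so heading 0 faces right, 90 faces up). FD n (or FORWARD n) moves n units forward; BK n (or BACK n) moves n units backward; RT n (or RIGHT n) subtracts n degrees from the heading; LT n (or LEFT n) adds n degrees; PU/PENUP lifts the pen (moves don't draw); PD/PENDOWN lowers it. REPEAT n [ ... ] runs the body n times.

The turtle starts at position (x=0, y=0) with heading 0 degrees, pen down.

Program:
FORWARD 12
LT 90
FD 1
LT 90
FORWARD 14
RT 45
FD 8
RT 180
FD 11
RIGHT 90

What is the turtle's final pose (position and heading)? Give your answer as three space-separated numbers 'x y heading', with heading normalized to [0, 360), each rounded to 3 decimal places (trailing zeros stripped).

Executing turtle program step by step:
Start: pos=(0,0), heading=0, pen down
FD 12: (0,0) -> (12,0) [heading=0, draw]
LT 90: heading 0 -> 90
FD 1: (12,0) -> (12,1) [heading=90, draw]
LT 90: heading 90 -> 180
FD 14: (12,1) -> (-2,1) [heading=180, draw]
RT 45: heading 180 -> 135
FD 8: (-2,1) -> (-7.657,6.657) [heading=135, draw]
RT 180: heading 135 -> 315
FD 11: (-7.657,6.657) -> (0.121,-1.121) [heading=315, draw]
RT 90: heading 315 -> 225
Final: pos=(0.121,-1.121), heading=225, 5 segment(s) drawn

Answer: 0.121 -1.121 225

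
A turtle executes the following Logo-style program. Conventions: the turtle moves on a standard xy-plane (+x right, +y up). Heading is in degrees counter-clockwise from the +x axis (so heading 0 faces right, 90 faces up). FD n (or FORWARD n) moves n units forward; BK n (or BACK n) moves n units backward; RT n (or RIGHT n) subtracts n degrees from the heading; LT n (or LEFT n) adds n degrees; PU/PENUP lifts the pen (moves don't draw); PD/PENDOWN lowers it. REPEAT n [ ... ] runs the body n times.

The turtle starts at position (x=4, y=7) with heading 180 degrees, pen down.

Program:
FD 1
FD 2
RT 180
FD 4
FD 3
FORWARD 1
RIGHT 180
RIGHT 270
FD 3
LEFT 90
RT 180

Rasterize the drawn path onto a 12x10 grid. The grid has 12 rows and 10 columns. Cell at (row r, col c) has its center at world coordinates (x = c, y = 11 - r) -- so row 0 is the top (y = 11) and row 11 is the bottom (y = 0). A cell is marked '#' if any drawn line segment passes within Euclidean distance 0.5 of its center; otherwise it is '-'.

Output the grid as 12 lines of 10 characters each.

Segment 0: (4,7) -> (3,7)
Segment 1: (3,7) -> (1,7)
Segment 2: (1,7) -> (5,7)
Segment 3: (5,7) -> (8,7)
Segment 4: (8,7) -> (9,7)
Segment 5: (9,7) -> (9,4)

Answer: ----------
----------
----------
----------
-#########
---------#
---------#
---------#
----------
----------
----------
----------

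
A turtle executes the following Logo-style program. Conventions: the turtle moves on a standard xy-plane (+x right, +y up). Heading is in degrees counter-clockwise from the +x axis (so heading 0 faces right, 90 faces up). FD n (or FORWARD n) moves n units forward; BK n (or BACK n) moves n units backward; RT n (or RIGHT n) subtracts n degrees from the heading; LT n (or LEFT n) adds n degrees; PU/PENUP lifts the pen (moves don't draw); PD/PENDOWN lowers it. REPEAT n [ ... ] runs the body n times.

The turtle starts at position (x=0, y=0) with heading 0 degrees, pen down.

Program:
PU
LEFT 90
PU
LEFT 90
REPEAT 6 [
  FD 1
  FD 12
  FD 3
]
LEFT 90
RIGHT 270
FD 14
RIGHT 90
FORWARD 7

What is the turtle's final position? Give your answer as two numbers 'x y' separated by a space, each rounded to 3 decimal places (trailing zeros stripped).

Answer: -82 -7

Derivation:
Executing turtle program step by step:
Start: pos=(0,0), heading=0, pen down
PU: pen up
LT 90: heading 0 -> 90
PU: pen up
LT 90: heading 90 -> 180
REPEAT 6 [
  -- iteration 1/6 --
  FD 1: (0,0) -> (-1,0) [heading=180, move]
  FD 12: (-1,0) -> (-13,0) [heading=180, move]
  FD 3: (-13,0) -> (-16,0) [heading=180, move]
  -- iteration 2/6 --
  FD 1: (-16,0) -> (-17,0) [heading=180, move]
  FD 12: (-17,0) -> (-29,0) [heading=180, move]
  FD 3: (-29,0) -> (-32,0) [heading=180, move]
  -- iteration 3/6 --
  FD 1: (-32,0) -> (-33,0) [heading=180, move]
  FD 12: (-33,0) -> (-45,0) [heading=180, move]
  FD 3: (-45,0) -> (-48,0) [heading=180, move]
  -- iteration 4/6 --
  FD 1: (-48,0) -> (-49,0) [heading=180, move]
  FD 12: (-49,0) -> (-61,0) [heading=180, move]
  FD 3: (-61,0) -> (-64,0) [heading=180, move]
  -- iteration 5/6 --
  FD 1: (-64,0) -> (-65,0) [heading=180, move]
  FD 12: (-65,0) -> (-77,0) [heading=180, move]
  FD 3: (-77,0) -> (-80,0) [heading=180, move]
  -- iteration 6/6 --
  FD 1: (-80,0) -> (-81,0) [heading=180, move]
  FD 12: (-81,0) -> (-93,0) [heading=180, move]
  FD 3: (-93,0) -> (-96,0) [heading=180, move]
]
LT 90: heading 180 -> 270
RT 270: heading 270 -> 0
FD 14: (-96,0) -> (-82,0) [heading=0, move]
RT 90: heading 0 -> 270
FD 7: (-82,0) -> (-82,-7) [heading=270, move]
Final: pos=(-82,-7), heading=270, 0 segment(s) drawn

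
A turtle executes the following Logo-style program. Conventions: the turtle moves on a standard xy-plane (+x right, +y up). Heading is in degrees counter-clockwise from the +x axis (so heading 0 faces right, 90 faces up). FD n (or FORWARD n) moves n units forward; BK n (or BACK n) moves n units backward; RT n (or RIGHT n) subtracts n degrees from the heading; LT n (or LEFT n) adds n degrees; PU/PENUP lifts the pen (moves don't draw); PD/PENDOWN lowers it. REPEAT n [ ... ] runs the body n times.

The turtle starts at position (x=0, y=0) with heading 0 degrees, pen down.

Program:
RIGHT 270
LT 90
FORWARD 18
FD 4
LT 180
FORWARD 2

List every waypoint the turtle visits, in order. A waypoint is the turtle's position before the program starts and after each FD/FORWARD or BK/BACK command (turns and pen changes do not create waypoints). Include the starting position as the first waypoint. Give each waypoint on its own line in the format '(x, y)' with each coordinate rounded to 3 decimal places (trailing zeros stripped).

Answer: (0, 0)
(-18, 0)
(-22, 0)
(-20, 0)

Derivation:
Executing turtle program step by step:
Start: pos=(0,0), heading=0, pen down
RT 270: heading 0 -> 90
LT 90: heading 90 -> 180
FD 18: (0,0) -> (-18,0) [heading=180, draw]
FD 4: (-18,0) -> (-22,0) [heading=180, draw]
LT 180: heading 180 -> 0
FD 2: (-22,0) -> (-20,0) [heading=0, draw]
Final: pos=(-20,0), heading=0, 3 segment(s) drawn
Waypoints (4 total):
(0, 0)
(-18, 0)
(-22, 0)
(-20, 0)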